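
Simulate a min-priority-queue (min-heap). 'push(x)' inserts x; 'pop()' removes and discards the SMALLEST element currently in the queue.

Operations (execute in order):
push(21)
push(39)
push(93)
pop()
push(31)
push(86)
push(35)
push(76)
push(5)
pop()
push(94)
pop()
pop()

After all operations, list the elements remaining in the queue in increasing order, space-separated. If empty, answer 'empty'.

Answer: 39 76 86 93 94

Derivation:
push(21): heap contents = [21]
push(39): heap contents = [21, 39]
push(93): heap contents = [21, 39, 93]
pop() → 21: heap contents = [39, 93]
push(31): heap contents = [31, 39, 93]
push(86): heap contents = [31, 39, 86, 93]
push(35): heap contents = [31, 35, 39, 86, 93]
push(76): heap contents = [31, 35, 39, 76, 86, 93]
push(5): heap contents = [5, 31, 35, 39, 76, 86, 93]
pop() → 5: heap contents = [31, 35, 39, 76, 86, 93]
push(94): heap contents = [31, 35, 39, 76, 86, 93, 94]
pop() → 31: heap contents = [35, 39, 76, 86, 93, 94]
pop() → 35: heap contents = [39, 76, 86, 93, 94]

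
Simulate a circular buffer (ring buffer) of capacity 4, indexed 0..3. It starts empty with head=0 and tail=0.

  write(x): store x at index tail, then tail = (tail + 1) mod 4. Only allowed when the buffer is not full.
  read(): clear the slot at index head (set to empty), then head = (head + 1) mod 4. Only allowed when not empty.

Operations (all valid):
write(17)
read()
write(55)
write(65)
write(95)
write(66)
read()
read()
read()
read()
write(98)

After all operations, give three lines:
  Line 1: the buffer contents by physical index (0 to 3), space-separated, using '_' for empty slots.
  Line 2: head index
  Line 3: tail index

write(17): buf=[17 _ _ _], head=0, tail=1, size=1
read(): buf=[_ _ _ _], head=1, tail=1, size=0
write(55): buf=[_ 55 _ _], head=1, tail=2, size=1
write(65): buf=[_ 55 65 _], head=1, tail=3, size=2
write(95): buf=[_ 55 65 95], head=1, tail=0, size=3
write(66): buf=[66 55 65 95], head=1, tail=1, size=4
read(): buf=[66 _ 65 95], head=2, tail=1, size=3
read(): buf=[66 _ _ 95], head=3, tail=1, size=2
read(): buf=[66 _ _ _], head=0, tail=1, size=1
read(): buf=[_ _ _ _], head=1, tail=1, size=0
write(98): buf=[_ 98 _ _], head=1, tail=2, size=1

Answer: _ 98 _ _
1
2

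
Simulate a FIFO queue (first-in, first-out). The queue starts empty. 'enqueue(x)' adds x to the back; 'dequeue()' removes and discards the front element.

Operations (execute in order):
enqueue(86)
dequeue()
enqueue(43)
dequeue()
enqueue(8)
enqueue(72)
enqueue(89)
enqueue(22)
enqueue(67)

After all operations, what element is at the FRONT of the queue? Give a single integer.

Answer: 8

Derivation:
enqueue(86): queue = [86]
dequeue(): queue = []
enqueue(43): queue = [43]
dequeue(): queue = []
enqueue(8): queue = [8]
enqueue(72): queue = [8, 72]
enqueue(89): queue = [8, 72, 89]
enqueue(22): queue = [8, 72, 89, 22]
enqueue(67): queue = [8, 72, 89, 22, 67]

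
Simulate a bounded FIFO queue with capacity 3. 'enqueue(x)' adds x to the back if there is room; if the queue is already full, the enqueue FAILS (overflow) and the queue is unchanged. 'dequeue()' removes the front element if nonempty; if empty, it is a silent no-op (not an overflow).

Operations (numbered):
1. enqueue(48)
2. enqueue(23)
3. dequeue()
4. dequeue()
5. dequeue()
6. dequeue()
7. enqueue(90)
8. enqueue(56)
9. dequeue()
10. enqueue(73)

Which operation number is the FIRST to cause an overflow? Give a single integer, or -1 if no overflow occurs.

1. enqueue(48): size=1
2. enqueue(23): size=2
3. dequeue(): size=1
4. dequeue(): size=0
5. dequeue(): empty, no-op, size=0
6. dequeue(): empty, no-op, size=0
7. enqueue(90): size=1
8. enqueue(56): size=2
9. dequeue(): size=1
10. enqueue(73): size=2

Answer: -1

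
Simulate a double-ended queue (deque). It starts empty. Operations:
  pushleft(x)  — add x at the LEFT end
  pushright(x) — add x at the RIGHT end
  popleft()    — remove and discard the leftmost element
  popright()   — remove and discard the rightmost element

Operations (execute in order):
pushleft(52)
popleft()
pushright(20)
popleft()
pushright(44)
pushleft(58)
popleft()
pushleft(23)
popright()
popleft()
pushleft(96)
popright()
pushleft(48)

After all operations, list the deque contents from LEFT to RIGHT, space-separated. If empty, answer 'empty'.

pushleft(52): [52]
popleft(): []
pushright(20): [20]
popleft(): []
pushright(44): [44]
pushleft(58): [58, 44]
popleft(): [44]
pushleft(23): [23, 44]
popright(): [23]
popleft(): []
pushleft(96): [96]
popright(): []
pushleft(48): [48]

Answer: 48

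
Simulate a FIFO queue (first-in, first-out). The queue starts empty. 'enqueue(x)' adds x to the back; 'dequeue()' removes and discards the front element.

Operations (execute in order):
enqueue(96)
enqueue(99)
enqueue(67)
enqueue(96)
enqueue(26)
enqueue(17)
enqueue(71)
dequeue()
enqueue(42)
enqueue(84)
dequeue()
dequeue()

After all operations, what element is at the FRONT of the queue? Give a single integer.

Answer: 96

Derivation:
enqueue(96): queue = [96]
enqueue(99): queue = [96, 99]
enqueue(67): queue = [96, 99, 67]
enqueue(96): queue = [96, 99, 67, 96]
enqueue(26): queue = [96, 99, 67, 96, 26]
enqueue(17): queue = [96, 99, 67, 96, 26, 17]
enqueue(71): queue = [96, 99, 67, 96, 26, 17, 71]
dequeue(): queue = [99, 67, 96, 26, 17, 71]
enqueue(42): queue = [99, 67, 96, 26, 17, 71, 42]
enqueue(84): queue = [99, 67, 96, 26, 17, 71, 42, 84]
dequeue(): queue = [67, 96, 26, 17, 71, 42, 84]
dequeue(): queue = [96, 26, 17, 71, 42, 84]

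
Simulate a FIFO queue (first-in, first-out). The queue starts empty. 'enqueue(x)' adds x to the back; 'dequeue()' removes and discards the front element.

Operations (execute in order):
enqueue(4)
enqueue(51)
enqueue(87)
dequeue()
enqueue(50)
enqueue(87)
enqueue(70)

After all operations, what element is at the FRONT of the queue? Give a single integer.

enqueue(4): queue = [4]
enqueue(51): queue = [4, 51]
enqueue(87): queue = [4, 51, 87]
dequeue(): queue = [51, 87]
enqueue(50): queue = [51, 87, 50]
enqueue(87): queue = [51, 87, 50, 87]
enqueue(70): queue = [51, 87, 50, 87, 70]

Answer: 51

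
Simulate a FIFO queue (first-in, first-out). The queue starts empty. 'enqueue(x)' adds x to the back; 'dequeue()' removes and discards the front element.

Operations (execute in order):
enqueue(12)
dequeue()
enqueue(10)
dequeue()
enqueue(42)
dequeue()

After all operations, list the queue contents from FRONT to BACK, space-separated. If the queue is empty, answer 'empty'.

enqueue(12): [12]
dequeue(): []
enqueue(10): [10]
dequeue(): []
enqueue(42): [42]
dequeue(): []

Answer: empty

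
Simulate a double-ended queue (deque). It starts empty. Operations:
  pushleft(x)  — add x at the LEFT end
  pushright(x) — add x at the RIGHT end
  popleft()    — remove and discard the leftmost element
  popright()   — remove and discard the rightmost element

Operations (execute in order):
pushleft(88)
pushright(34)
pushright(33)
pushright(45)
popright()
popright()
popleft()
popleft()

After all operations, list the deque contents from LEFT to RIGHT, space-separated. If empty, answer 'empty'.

pushleft(88): [88]
pushright(34): [88, 34]
pushright(33): [88, 34, 33]
pushright(45): [88, 34, 33, 45]
popright(): [88, 34, 33]
popright(): [88, 34]
popleft(): [34]
popleft(): []

Answer: empty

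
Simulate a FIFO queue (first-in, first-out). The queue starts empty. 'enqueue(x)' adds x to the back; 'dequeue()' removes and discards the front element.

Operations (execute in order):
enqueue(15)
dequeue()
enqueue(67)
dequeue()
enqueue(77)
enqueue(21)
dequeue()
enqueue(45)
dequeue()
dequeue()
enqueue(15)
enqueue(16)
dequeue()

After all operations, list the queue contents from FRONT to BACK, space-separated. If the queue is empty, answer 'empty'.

Answer: 16

Derivation:
enqueue(15): [15]
dequeue(): []
enqueue(67): [67]
dequeue(): []
enqueue(77): [77]
enqueue(21): [77, 21]
dequeue(): [21]
enqueue(45): [21, 45]
dequeue(): [45]
dequeue(): []
enqueue(15): [15]
enqueue(16): [15, 16]
dequeue(): [16]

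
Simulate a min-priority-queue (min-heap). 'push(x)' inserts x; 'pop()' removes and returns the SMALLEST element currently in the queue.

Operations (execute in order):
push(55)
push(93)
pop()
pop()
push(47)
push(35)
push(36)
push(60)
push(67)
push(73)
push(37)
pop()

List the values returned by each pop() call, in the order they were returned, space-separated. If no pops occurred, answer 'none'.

push(55): heap contents = [55]
push(93): heap contents = [55, 93]
pop() → 55: heap contents = [93]
pop() → 93: heap contents = []
push(47): heap contents = [47]
push(35): heap contents = [35, 47]
push(36): heap contents = [35, 36, 47]
push(60): heap contents = [35, 36, 47, 60]
push(67): heap contents = [35, 36, 47, 60, 67]
push(73): heap contents = [35, 36, 47, 60, 67, 73]
push(37): heap contents = [35, 36, 37, 47, 60, 67, 73]
pop() → 35: heap contents = [36, 37, 47, 60, 67, 73]

Answer: 55 93 35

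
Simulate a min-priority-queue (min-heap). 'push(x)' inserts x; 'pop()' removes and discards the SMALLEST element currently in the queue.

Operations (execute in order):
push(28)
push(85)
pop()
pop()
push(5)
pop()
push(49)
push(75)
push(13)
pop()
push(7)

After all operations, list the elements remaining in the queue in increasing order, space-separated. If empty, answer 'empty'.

push(28): heap contents = [28]
push(85): heap contents = [28, 85]
pop() → 28: heap contents = [85]
pop() → 85: heap contents = []
push(5): heap contents = [5]
pop() → 5: heap contents = []
push(49): heap contents = [49]
push(75): heap contents = [49, 75]
push(13): heap contents = [13, 49, 75]
pop() → 13: heap contents = [49, 75]
push(7): heap contents = [7, 49, 75]

Answer: 7 49 75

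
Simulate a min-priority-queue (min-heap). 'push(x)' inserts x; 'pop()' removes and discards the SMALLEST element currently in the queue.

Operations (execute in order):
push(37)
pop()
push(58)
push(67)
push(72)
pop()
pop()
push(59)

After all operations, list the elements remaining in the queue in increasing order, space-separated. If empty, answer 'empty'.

Answer: 59 72

Derivation:
push(37): heap contents = [37]
pop() → 37: heap contents = []
push(58): heap contents = [58]
push(67): heap contents = [58, 67]
push(72): heap contents = [58, 67, 72]
pop() → 58: heap contents = [67, 72]
pop() → 67: heap contents = [72]
push(59): heap contents = [59, 72]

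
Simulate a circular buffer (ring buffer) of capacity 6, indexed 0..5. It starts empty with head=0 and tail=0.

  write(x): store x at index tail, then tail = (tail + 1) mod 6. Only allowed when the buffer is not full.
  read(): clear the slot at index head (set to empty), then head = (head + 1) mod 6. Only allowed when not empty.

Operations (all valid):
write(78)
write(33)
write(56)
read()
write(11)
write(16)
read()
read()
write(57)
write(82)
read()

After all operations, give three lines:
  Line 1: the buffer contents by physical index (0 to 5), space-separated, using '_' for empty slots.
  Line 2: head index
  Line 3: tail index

write(78): buf=[78 _ _ _ _ _], head=0, tail=1, size=1
write(33): buf=[78 33 _ _ _ _], head=0, tail=2, size=2
write(56): buf=[78 33 56 _ _ _], head=0, tail=3, size=3
read(): buf=[_ 33 56 _ _ _], head=1, tail=3, size=2
write(11): buf=[_ 33 56 11 _ _], head=1, tail=4, size=3
write(16): buf=[_ 33 56 11 16 _], head=1, tail=5, size=4
read(): buf=[_ _ 56 11 16 _], head=2, tail=5, size=3
read(): buf=[_ _ _ 11 16 _], head=3, tail=5, size=2
write(57): buf=[_ _ _ 11 16 57], head=3, tail=0, size=3
write(82): buf=[82 _ _ 11 16 57], head=3, tail=1, size=4
read(): buf=[82 _ _ _ 16 57], head=4, tail=1, size=3

Answer: 82 _ _ _ 16 57
4
1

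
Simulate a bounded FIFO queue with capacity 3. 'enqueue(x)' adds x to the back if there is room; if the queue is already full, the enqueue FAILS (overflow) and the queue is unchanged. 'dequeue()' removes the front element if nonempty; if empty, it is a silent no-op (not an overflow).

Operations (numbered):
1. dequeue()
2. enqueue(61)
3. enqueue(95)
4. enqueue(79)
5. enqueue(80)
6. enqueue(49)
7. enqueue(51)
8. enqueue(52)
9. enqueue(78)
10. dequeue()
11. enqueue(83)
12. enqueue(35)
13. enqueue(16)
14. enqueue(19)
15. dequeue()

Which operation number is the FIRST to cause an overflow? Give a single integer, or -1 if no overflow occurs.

1. dequeue(): empty, no-op, size=0
2. enqueue(61): size=1
3. enqueue(95): size=2
4. enqueue(79): size=3
5. enqueue(80): size=3=cap → OVERFLOW (fail)
6. enqueue(49): size=3=cap → OVERFLOW (fail)
7. enqueue(51): size=3=cap → OVERFLOW (fail)
8. enqueue(52): size=3=cap → OVERFLOW (fail)
9. enqueue(78): size=3=cap → OVERFLOW (fail)
10. dequeue(): size=2
11. enqueue(83): size=3
12. enqueue(35): size=3=cap → OVERFLOW (fail)
13. enqueue(16): size=3=cap → OVERFLOW (fail)
14. enqueue(19): size=3=cap → OVERFLOW (fail)
15. dequeue(): size=2

Answer: 5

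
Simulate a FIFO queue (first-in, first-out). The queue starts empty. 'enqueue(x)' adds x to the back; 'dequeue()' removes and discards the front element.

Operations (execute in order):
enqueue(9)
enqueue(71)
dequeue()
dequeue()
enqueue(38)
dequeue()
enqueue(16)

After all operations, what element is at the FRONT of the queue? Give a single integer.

Answer: 16

Derivation:
enqueue(9): queue = [9]
enqueue(71): queue = [9, 71]
dequeue(): queue = [71]
dequeue(): queue = []
enqueue(38): queue = [38]
dequeue(): queue = []
enqueue(16): queue = [16]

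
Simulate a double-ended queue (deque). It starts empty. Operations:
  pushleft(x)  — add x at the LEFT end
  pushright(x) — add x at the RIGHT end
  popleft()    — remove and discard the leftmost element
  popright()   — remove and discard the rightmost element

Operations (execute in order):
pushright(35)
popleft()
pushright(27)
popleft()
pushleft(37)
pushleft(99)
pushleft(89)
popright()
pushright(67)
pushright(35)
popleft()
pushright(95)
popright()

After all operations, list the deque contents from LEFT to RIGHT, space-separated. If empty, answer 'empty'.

pushright(35): [35]
popleft(): []
pushright(27): [27]
popleft(): []
pushleft(37): [37]
pushleft(99): [99, 37]
pushleft(89): [89, 99, 37]
popright(): [89, 99]
pushright(67): [89, 99, 67]
pushright(35): [89, 99, 67, 35]
popleft(): [99, 67, 35]
pushright(95): [99, 67, 35, 95]
popright(): [99, 67, 35]

Answer: 99 67 35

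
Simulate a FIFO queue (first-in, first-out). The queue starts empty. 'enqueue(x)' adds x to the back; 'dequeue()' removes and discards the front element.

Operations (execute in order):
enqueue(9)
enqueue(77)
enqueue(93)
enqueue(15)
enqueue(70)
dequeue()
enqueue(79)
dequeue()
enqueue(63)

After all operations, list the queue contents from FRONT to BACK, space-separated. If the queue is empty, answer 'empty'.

enqueue(9): [9]
enqueue(77): [9, 77]
enqueue(93): [9, 77, 93]
enqueue(15): [9, 77, 93, 15]
enqueue(70): [9, 77, 93, 15, 70]
dequeue(): [77, 93, 15, 70]
enqueue(79): [77, 93, 15, 70, 79]
dequeue(): [93, 15, 70, 79]
enqueue(63): [93, 15, 70, 79, 63]

Answer: 93 15 70 79 63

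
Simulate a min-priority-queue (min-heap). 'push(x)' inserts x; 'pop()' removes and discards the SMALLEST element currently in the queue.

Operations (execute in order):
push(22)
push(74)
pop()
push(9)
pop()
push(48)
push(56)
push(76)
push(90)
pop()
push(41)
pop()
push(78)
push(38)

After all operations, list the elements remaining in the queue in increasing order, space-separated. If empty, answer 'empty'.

push(22): heap contents = [22]
push(74): heap contents = [22, 74]
pop() → 22: heap contents = [74]
push(9): heap contents = [9, 74]
pop() → 9: heap contents = [74]
push(48): heap contents = [48, 74]
push(56): heap contents = [48, 56, 74]
push(76): heap contents = [48, 56, 74, 76]
push(90): heap contents = [48, 56, 74, 76, 90]
pop() → 48: heap contents = [56, 74, 76, 90]
push(41): heap contents = [41, 56, 74, 76, 90]
pop() → 41: heap contents = [56, 74, 76, 90]
push(78): heap contents = [56, 74, 76, 78, 90]
push(38): heap contents = [38, 56, 74, 76, 78, 90]

Answer: 38 56 74 76 78 90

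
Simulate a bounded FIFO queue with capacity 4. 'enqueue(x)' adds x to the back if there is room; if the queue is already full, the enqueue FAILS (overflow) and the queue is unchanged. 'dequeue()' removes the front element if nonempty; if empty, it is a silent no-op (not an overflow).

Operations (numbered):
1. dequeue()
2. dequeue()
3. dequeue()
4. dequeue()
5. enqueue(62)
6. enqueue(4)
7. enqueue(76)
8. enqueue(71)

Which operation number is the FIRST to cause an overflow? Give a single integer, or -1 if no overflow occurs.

1. dequeue(): empty, no-op, size=0
2. dequeue(): empty, no-op, size=0
3. dequeue(): empty, no-op, size=0
4. dequeue(): empty, no-op, size=0
5. enqueue(62): size=1
6. enqueue(4): size=2
7. enqueue(76): size=3
8. enqueue(71): size=4

Answer: -1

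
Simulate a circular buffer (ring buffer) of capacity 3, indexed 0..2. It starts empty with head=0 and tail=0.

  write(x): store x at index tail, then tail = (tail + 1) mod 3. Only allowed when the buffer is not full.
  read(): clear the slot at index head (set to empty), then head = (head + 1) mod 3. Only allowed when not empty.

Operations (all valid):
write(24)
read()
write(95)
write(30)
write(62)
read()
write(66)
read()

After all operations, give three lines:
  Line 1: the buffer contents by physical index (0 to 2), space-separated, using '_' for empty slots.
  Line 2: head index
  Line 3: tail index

Answer: 62 66 _
0
2

Derivation:
write(24): buf=[24 _ _], head=0, tail=1, size=1
read(): buf=[_ _ _], head=1, tail=1, size=0
write(95): buf=[_ 95 _], head=1, tail=2, size=1
write(30): buf=[_ 95 30], head=1, tail=0, size=2
write(62): buf=[62 95 30], head=1, tail=1, size=3
read(): buf=[62 _ 30], head=2, tail=1, size=2
write(66): buf=[62 66 30], head=2, tail=2, size=3
read(): buf=[62 66 _], head=0, tail=2, size=2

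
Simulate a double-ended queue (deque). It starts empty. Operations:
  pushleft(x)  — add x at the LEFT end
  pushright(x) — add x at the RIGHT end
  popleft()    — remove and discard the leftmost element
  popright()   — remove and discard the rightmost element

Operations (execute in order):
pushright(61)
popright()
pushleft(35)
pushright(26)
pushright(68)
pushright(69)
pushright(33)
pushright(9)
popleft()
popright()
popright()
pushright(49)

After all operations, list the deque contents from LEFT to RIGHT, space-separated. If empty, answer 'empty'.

pushright(61): [61]
popright(): []
pushleft(35): [35]
pushright(26): [35, 26]
pushright(68): [35, 26, 68]
pushright(69): [35, 26, 68, 69]
pushright(33): [35, 26, 68, 69, 33]
pushright(9): [35, 26, 68, 69, 33, 9]
popleft(): [26, 68, 69, 33, 9]
popright(): [26, 68, 69, 33]
popright(): [26, 68, 69]
pushright(49): [26, 68, 69, 49]

Answer: 26 68 69 49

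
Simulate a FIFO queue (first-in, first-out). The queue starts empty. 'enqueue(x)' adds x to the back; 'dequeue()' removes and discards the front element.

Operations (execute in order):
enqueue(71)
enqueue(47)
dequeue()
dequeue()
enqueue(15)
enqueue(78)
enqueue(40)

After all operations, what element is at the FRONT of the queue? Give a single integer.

enqueue(71): queue = [71]
enqueue(47): queue = [71, 47]
dequeue(): queue = [47]
dequeue(): queue = []
enqueue(15): queue = [15]
enqueue(78): queue = [15, 78]
enqueue(40): queue = [15, 78, 40]

Answer: 15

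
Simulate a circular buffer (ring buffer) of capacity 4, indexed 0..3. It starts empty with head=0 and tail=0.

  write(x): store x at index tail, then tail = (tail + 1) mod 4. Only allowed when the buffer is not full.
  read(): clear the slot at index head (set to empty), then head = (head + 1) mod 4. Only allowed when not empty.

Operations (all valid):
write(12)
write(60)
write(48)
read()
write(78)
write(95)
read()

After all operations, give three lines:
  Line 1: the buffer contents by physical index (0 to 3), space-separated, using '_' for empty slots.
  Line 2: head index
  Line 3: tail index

write(12): buf=[12 _ _ _], head=0, tail=1, size=1
write(60): buf=[12 60 _ _], head=0, tail=2, size=2
write(48): buf=[12 60 48 _], head=0, tail=3, size=3
read(): buf=[_ 60 48 _], head=1, tail=3, size=2
write(78): buf=[_ 60 48 78], head=1, tail=0, size=3
write(95): buf=[95 60 48 78], head=1, tail=1, size=4
read(): buf=[95 _ 48 78], head=2, tail=1, size=3

Answer: 95 _ 48 78
2
1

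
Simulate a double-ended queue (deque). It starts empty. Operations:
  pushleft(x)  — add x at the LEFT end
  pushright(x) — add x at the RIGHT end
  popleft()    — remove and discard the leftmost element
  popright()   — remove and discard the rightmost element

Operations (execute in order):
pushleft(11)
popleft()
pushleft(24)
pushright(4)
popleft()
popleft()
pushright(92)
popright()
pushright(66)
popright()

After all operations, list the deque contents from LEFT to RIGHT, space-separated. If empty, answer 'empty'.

Answer: empty

Derivation:
pushleft(11): [11]
popleft(): []
pushleft(24): [24]
pushright(4): [24, 4]
popleft(): [4]
popleft(): []
pushright(92): [92]
popright(): []
pushright(66): [66]
popright(): []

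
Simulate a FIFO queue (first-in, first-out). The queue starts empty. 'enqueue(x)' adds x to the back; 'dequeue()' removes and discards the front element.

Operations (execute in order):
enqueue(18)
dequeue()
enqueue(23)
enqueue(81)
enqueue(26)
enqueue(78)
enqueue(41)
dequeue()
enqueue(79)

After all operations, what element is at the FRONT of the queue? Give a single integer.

Answer: 81

Derivation:
enqueue(18): queue = [18]
dequeue(): queue = []
enqueue(23): queue = [23]
enqueue(81): queue = [23, 81]
enqueue(26): queue = [23, 81, 26]
enqueue(78): queue = [23, 81, 26, 78]
enqueue(41): queue = [23, 81, 26, 78, 41]
dequeue(): queue = [81, 26, 78, 41]
enqueue(79): queue = [81, 26, 78, 41, 79]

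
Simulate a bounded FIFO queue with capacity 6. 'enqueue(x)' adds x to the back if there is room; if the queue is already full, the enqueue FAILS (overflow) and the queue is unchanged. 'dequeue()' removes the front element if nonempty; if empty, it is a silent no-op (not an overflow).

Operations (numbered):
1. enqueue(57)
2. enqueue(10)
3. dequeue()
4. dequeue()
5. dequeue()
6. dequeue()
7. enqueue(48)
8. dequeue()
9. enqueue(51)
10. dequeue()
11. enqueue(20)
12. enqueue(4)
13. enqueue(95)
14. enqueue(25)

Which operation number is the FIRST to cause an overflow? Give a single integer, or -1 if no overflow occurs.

Answer: -1

Derivation:
1. enqueue(57): size=1
2. enqueue(10): size=2
3. dequeue(): size=1
4. dequeue(): size=0
5. dequeue(): empty, no-op, size=0
6. dequeue(): empty, no-op, size=0
7. enqueue(48): size=1
8. dequeue(): size=0
9. enqueue(51): size=1
10. dequeue(): size=0
11. enqueue(20): size=1
12. enqueue(4): size=2
13. enqueue(95): size=3
14. enqueue(25): size=4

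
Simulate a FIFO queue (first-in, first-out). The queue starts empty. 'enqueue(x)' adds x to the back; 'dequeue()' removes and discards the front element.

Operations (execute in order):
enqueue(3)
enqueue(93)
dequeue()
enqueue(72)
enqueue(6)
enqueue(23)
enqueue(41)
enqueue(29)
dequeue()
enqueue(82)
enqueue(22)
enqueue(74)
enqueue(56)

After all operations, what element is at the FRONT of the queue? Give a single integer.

enqueue(3): queue = [3]
enqueue(93): queue = [3, 93]
dequeue(): queue = [93]
enqueue(72): queue = [93, 72]
enqueue(6): queue = [93, 72, 6]
enqueue(23): queue = [93, 72, 6, 23]
enqueue(41): queue = [93, 72, 6, 23, 41]
enqueue(29): queue = [93, 72, 6, 23, 41, 29]
dequeue(): queue = [72, 6, 23, 41, 29]
enqueue(82): queue = [72, 6, 23, 41, 29, 82]
enqueue(22): queue = [72, 6, 23, 41, 29, 82, 22]
enqueue(74): queue = [72, 6, 23, 41, 29, 82, 22, 74]
enqueue(56): queue = [72, 6, 23, 41, 29, 82, 22, 74, 56]

Answer: 72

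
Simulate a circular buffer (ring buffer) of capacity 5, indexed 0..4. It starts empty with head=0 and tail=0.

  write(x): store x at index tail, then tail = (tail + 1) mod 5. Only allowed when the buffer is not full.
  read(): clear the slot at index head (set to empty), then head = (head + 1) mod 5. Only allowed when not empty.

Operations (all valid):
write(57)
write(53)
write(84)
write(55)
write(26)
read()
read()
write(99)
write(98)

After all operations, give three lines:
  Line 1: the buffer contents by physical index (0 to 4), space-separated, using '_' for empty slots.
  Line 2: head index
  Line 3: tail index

Answer: 99 98 84 55 26
2
2

Derivation:
write(57): buf=[57 _ _ _ _], head=0, tail=1, size=1
write(53): buf=[57 53 _ _ _], head=0, tail=2, size=2
write(84): buf=[57 53 84 _ _], head=0, tail=3, size=3
write(55): buf=[57 53 84 55 _], head=0, tail=4, size=4
write(26): buf=[57 53 84 55 26], head=0, tail=0, size=5
read(): buf=[_ 53 84 55 26], head=1, tail=0, size=4
read(): buf=[_ _ 84 55 26], head=2, tail=0, size=3
write(99): buf=[99 _ 84 55 26], head=2, tail=1, size=4
write(98): buf=[99 98 84 55 26], head=2, tail=2, size=5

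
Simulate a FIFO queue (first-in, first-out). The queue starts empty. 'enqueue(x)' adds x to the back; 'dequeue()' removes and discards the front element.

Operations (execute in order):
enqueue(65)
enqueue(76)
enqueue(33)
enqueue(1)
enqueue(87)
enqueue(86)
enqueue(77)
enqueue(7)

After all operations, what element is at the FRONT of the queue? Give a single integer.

enqueue(65): queue = [65]
enqueue(76): queue = [65, 76]
enqueue(33): queue = [65, 76, 33]
enqueue(1): queue = [65, 76, 33, 1]
enqueue(87): queue = [65, 76, 33, 1, 87]
enqueue(86): queue = [65, 76, 33, 1, 87, 86]
enqueue(77): queue = [65, 76, 33, 1, 87, 86, 77]
enqueue(7): queue = [65, 76, 33, 1, 87, 86, 77, 7]

Answer: 65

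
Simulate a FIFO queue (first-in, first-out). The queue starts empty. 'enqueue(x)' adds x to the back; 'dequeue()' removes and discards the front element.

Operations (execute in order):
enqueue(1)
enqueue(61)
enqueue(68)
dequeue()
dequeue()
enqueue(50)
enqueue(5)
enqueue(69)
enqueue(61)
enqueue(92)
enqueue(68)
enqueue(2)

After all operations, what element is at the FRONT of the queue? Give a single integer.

enqueue(1): queue = [1]
enqueue(61): queue = [1, 61]
enqueue(68): queue = [1, 61, 68]
dequeue(): queue = [61, 68]
dequeue(): queue = [68]
enqueue(50): queue = [68, 50]
enqueue(5): queue = [68, 50, 5]
enqueue(69): queue = [68, 50, 5, 69]
enqueue(61): queue = [68, 50, 5, 69, 61]
enqueue(92): queue = [68, 50, 5, 69, 61, 92]
enqueue(68): queue = [68, 50, 5, 69, 61, 92, 68]
enqueue(2): queue = [68, 50, 5, 69, 61, 92, 68, 2]

Answer: 68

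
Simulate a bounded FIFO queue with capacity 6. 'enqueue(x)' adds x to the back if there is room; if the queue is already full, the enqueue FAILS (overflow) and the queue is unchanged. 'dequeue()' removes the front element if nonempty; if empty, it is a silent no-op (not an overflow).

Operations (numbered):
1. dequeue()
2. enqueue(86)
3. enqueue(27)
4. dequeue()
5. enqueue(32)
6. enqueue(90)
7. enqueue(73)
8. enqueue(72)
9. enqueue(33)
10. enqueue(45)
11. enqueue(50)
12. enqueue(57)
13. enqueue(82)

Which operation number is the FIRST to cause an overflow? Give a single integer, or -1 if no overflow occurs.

1. dequeue(): empty, no-op, size=0
2. enqueue(86): size=1
3. enqueue(27): size=2
4. dequeue(): size=1
5. enqueue(32): size=2
6. enqueue(90): size=3
7. enqueue(73): size=4
8. enqueue(72): size=5
9. enqueue(33): size=6
10. enqueue(45): size=6=cap → OVERFLOW (fail)
11. enqueue(50): size=6=cap → OVERFLOW (fail)
12. enqueue(57): size=6=cap → OVERFLOW (fail)
13. enqueue(82): size=6=cap → OVERFLOW (fail)

Answer: 10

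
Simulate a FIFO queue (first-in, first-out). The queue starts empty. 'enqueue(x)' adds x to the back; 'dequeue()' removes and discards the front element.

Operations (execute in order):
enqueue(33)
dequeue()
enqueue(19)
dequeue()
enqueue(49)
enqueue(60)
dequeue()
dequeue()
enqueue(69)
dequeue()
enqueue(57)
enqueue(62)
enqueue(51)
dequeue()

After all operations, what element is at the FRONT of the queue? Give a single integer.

enqueue(33): queue = [33]
dequeue(): queue = []
enqueue(19): queue = [19]
dequeue(): queue = []
enqueue(49): queue = [49]
enqueue(60): queue = [49, 60]
dequeue(): queue = [60]
dequeue(): queue = []
enqueue(69): queue = [69]
dequeue(): queue = []
enqueue(57): queue = [57]
enqueue(62): queue = [57, 62]
enqueue(51): queue = [57, 62, 51]
dequeue(): queue = [62, 51]

Answer: 62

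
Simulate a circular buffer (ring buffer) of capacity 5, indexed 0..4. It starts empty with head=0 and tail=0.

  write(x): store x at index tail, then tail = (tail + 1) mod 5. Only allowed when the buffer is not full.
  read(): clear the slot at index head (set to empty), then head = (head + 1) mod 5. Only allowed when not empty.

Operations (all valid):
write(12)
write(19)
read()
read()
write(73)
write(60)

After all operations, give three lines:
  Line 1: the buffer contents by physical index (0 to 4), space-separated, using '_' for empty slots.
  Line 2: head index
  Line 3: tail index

Answer: _ _ 73 60 _
2
4

Derivation:
write(12): buf=[12 _ _ _ _], head=0, tail=1, size=1
write(19): buf=[12 19 _ _ _], head=0, tail=2, size=2
read(): buf=[_ 19 _ _ _], head=1, tail=2, size=1
read(): buf=[_ _ _ _ _], head=2, tail=2, size=0
write(73): buf=[_ _ 73 _ _], head=2, tail=3, size=1
write(60): buf=[_ _ 73 60 _], head=2, tail=4, size=2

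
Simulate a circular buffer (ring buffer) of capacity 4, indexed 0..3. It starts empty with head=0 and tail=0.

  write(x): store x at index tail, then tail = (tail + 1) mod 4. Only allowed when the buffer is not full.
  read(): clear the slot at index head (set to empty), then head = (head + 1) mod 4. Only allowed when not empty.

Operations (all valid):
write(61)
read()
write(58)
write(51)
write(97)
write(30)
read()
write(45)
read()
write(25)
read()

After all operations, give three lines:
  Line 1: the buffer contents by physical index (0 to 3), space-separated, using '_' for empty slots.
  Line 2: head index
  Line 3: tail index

Answer: 30 45 25 _
0
3

Derivation:
write(61): buf=[61 _ _ _], head=0, tail=1, size=1
read(): buf=[_ _ _ _], head=1, tail=1, size=0
write(58): buf=[_ 58 _ _], head=1, tail=2, size=1
write(51): buf=[_ 58 51 _], head=1, tail=3, size=2
write(97): buf=[_ 58 51 97], head=1, tail=0, size=3
write(30): buf=[30 58 51 97], head=1, tail=1, size=4
read(): buf=[30 _ 51 97], head=2, tail=1, size=3
write(45): buf=[30 45 51 97], head=2, tail=2, size=4
read(): buf=[30 45 _ 97], head=3, tail=2, size=3
write(25): buf=[30 45 25 97], head=3, tail=3, size=4
read(): buf=[30 45 25 _], head=0, tail=3, size=3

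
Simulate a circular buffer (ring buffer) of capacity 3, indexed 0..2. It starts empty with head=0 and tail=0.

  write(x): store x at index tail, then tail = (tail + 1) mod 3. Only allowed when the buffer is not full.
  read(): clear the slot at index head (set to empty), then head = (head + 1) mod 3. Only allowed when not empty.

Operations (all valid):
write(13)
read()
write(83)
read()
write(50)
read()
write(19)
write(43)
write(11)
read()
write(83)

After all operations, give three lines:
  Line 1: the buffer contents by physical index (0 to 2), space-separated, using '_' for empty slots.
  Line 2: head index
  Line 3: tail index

Answer: 83 43 11
1
1

Derivation:
write(13): buf=[13 _ _], head=0, tail=1, size=1
read(): buf=[_ _ _], head=1, tail=1, size=0
write(83): buf=[_ 83 _], head=1, tail=2, size=1
read(): buf=[_ _ _], head=2, tail=2, size=0
write(50): buf=[_ _ 50], head=2, tail=0, size=1
read(): buf=[_ _ _], head=0, tail=0, size=0
write(19): buf=[19 _ _], head=0, tail=1, size=1
write(43): buf=[19 43 _], head=0, tail=2, size=2
write(11): buf=[19 43 11], head=0, tail=0, size=3
read(): buf=[_ 43 11], head=1, tail=0, size=2
write(83): buf=[83 43 11], head=1, tail=1, size=3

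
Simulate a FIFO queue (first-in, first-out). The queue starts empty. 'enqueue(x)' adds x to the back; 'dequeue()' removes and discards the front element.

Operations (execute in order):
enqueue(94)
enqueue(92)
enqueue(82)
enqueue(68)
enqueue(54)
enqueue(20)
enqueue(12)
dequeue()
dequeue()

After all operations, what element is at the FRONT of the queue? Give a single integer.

Answer: 82

Derivation:
enqueue(94): queue = [94]
enqueue(92): queue = [94, 92]
enqueue(82): queue = [94, 92, 82]
enqueue(68): queue = [94, 92, 82, 68]
enqueue(54): queue = [94, 92, 82, 68, 54]
enqueue(20): queue = [94, 92, 82, 68, 54, 20]
enqueue(12): queue = [94, 92, 82, 68, 54, 20, 12]
dequeue(): queue = [92, 82, 68, 54, 20, 12]
dequeue(): queue = [82, 68, 54, 20, 12]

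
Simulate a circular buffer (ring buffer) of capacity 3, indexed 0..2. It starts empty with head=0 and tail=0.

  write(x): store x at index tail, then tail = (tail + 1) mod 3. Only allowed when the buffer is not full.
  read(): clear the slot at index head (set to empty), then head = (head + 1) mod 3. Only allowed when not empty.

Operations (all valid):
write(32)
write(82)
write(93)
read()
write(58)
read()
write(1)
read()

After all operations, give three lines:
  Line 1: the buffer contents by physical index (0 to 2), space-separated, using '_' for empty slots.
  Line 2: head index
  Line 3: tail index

write(32): buf=[32 _ _], head=0, tail=1, size=1
write(82): buf=[32 82 _], head=0, tail=2, size=2
write(93): buf=[32 82 93], head=0, tail=0, size=3
read(): buf=[_ 82 93], head=1, tail=0, size=2
write(58): buf=[58 82 93], head=1, tail=1, size=3
read(): buf=[58 _ 93], head=2, tail=1, size=2
write(1): buf=[58 1 93], head=2, tail=2, size=3
read(): buf=[58 1 _], head=0, tail=2, size=2

Answer: 58 1 _
0
2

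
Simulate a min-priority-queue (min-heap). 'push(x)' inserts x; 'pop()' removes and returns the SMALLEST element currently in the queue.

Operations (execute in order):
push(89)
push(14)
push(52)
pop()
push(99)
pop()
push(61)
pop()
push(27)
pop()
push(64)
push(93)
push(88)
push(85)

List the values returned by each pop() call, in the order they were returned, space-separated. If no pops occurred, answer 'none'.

push(89): heap contents = [89]
push(14): heap contents = [14, 89]
push(52): heap contents = [14, 52, 89]
pop() → 14: heap contents = [52, 89]
push(99): heap contents = [52, 89, 99]
pop() → 52: heap contents = [89, 99]
push(61): heap contents = [61, 89, 99]
pop() → 61: heap contents = [89, 99]
push(27): heap contents = [27, 89, 99]
pop() → 27: heap contents = [89, 99]
push(64): heap contents = [64, 89, 99]
push(93): heap contents = [64, 89, 93, 99]
push(88): heap contents = [64, 88, 89, 93, 99]
push(85): heap contents = [64, 85, 88, 89, 93, 99]

Answer: 14 52 61 27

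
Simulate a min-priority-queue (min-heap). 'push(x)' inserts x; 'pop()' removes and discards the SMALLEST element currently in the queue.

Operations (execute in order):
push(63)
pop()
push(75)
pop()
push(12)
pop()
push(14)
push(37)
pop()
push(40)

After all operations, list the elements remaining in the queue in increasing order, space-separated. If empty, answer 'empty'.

Answer: 37 40

Derivation:
push(63): heap contents = [63]
pop() → 63: heap contents = []
push(75): heap contents = [75]
pop() → 75: heap contents = []
push(12): heap contents = [12]
pop() → 12: heap contents = []
push(14): heap contents = [14]
push(37): heap contents = [14, 37]
pop() → 14: heap contents = [37]
push(40): heap contents = [37, 40]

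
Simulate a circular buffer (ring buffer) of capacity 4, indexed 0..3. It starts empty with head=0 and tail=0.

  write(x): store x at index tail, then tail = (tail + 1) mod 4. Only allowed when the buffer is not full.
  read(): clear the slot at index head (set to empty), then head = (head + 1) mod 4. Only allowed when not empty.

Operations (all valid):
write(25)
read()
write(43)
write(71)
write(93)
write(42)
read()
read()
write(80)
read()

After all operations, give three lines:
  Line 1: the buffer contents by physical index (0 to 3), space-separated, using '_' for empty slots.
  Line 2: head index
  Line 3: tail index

Answer: 42 80 _ _
0
2

Derivation:
write(25): buf=[25 _ _ _], head=0, tail=1, size=1
read(): buf=[_ _ _ _], head=1, tail=1, size=0
write(43): buf=[_ 43 _ _], head=1, tail=2, size=1
write(71): buf=[_ 43 71 _], head=1, tail=3, size=2
write(93): buf=[_ 43 71 93], head=1, tail=0, size=3
write(42): buf=[42 43 71 93], head=1, tail=1, size=4
read(): buf=[42 _ 71 93], head=2, tail=1, size=3
read(): buf=[42 _ _ 93], head=3, tail=1, size=2
write(80): buf=[42 80 _ 93], head=3, tail=2, size=3
read(): buf=[42 80 _ _], head=0, tail=2, size=2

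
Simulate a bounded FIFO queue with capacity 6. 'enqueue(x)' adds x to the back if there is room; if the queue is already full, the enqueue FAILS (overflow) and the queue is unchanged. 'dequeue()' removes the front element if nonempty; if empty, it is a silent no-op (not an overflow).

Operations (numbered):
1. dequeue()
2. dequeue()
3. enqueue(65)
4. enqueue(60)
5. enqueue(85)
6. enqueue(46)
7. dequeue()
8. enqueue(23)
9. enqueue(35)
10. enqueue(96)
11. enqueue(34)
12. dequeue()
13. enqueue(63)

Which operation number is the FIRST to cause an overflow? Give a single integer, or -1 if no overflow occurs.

1. dequeue(): empty, no-op, size=0
2. dequeue(): empty, no-op, size=0
3. enqueue(65): size=1
4. enqueue(60): size=2
5. enqueue(85): size=3
6. enqueue(46): size=4
7. dequeue(): size=3
8. enqueue(23): size=4
9. enqueue(35): size=5
10. enqueue(96): size=6
11. enqueue(34): size=6=cap → OVERFLOW (fail)
12. dequeue(): size=5
13. enqueue(63): size=6

Answer: 11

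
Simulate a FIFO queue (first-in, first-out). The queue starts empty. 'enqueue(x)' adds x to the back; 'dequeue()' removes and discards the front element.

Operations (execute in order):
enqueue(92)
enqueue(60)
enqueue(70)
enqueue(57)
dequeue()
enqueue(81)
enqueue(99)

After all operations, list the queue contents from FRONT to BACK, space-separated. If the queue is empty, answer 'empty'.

Answer: 60 70 57 81 99

Derivation:
enqueue(92): [92]
enqueue(60): [92, 60]
enqueue(70): [92, 60, 70]
enqueue(57): [92, 60, 70, 57]
dequeue(): [60, 70, 57]
enqueue(81): [60, 70, 57, 81]
enqueue(99): [60, 70, 57, 81, 99]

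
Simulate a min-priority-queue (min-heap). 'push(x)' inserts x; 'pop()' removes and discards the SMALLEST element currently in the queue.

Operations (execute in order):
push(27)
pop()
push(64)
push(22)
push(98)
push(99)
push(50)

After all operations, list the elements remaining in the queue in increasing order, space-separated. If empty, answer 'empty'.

Answer: 22 50 64 98 99

Derivation:
push(27): heap contents = [27]
pop() → 27: heap contents = []
push(64): heap contents = [64]
push(22): heap contents = [22, 64]
push(98): heap contents = [22, 64, 98]
push(99): heap contents = [22, 64, 98, 99]
push(50): heap contents = [22, 50, 64, 98, 99]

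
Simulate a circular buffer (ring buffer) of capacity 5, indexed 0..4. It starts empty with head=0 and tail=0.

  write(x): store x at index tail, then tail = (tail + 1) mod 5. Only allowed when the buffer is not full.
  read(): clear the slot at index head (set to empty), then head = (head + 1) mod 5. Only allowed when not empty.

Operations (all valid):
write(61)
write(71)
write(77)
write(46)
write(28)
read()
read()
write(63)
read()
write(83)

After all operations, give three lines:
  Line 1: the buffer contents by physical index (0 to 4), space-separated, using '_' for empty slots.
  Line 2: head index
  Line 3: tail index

Answer: 63 83 _ 46 28
3
2

Derivation:
write(61): buf=[61 _ _ _ _], head=0, tail=1, size=1
write(71): buf=[61 71 _ _ _], head=0, tail=2, size=2
write(77): buf=[61 71 77 _ _], head=0, tail=3, size=3
write(46): buf=[61 71 77 46 _], head=0, tail=4, size=4
write(28): buf=[61 71 77 46 28], head=0, tail=0, size=5
read(): buf=[_ 71 77 46 28], head=1, tail=0, size=4
read(): buf=[_ _ 77 46 28], head=2, tail=0, size=3
write(63): buf=[63 _ 77 46 28], head=2, tail=1, size=4
read(): buf=[63 _ _ 46 28], head=3, tail=1, size=3
write(83): buf=[63 83 _ 46 28], head=3, tail=2, size=4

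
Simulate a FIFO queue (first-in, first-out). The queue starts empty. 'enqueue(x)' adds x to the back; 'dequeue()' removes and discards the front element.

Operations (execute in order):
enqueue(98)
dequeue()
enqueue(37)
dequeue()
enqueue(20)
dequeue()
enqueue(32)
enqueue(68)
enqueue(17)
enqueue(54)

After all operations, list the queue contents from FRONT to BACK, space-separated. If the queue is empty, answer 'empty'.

Answer: 32 68 17 54

Derivation:
enqueue(98): [98]
dequeue(): []
enqueue(37): [37]
dequeue(): []
enqueue(20): [20]
dequeue(): []
enqueue(32): [32]
enqueue(68): [32, 68]
enqueue(17): [32, 68, 17]
enqueue(54): [32, 68, 17, 54]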